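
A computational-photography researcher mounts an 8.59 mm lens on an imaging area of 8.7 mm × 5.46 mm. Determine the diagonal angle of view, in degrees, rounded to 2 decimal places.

Sensor diagonal = √(8.7² + 5.46²) = √105.5016 ≈ 10.2714 mm.
Angle of view α = 2·arctan(d/2f) with d = 10.2714 mm and f = 8.59 mm.
d/2f = 0.59787; arctan(0.59787) ≈ 30.8739°, so α ≈ 61.7478°.

61.75°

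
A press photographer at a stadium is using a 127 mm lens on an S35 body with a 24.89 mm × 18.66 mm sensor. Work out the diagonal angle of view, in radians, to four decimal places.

0.2437 rad

Sensor diagonal = √(24.89² + 18.66²) = √967.7077 ≈ 31.1080 mm.
Angle of view α = 2·arctan(d/2f) with d = 31.1080 mm and f = 127 mm.
d/2f = 0.12247; arctan(0.12247) ≈ 0.1219 rad, so α ≈ 0.2437 rad.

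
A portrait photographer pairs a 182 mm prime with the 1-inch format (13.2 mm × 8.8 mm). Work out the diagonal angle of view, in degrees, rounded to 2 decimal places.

Sensor diagonal = √(13.2² + 8.8²) = √251.6800 ≈ 15.8644 mm.
Angle of view α = 2·arctan(d/2f) with d = 15.8644 mm and f = 182 mm.
d/2f = 0.04358; arctan(0.04358) ≈ 2.4956°, so α ≈ 4.9912°.

4.99°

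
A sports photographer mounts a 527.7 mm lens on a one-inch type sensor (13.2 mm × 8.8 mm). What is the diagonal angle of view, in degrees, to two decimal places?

Sensor diagonal = √(13.2² + 8.8²) = √251.6800 ≈ 15.8644 mm.
Angle of view α = 2·arctan(d/2f) with d = 15.8644 mm and f = 527.7 mm.
d/2f = 0.01503; arctan(0.01503) ≈ 0.8612°, so α ≈ 1.7224°.

1.72°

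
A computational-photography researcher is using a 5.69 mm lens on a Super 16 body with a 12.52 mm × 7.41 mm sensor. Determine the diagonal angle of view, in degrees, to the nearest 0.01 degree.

Sensor diagonal = √(12.52² + 7.41²) = √211.6585 ≈ 14.5485 mm.
Angle of view α = 2·arctan(d/2f) with d = 14.5485 mm and f = 5.69 mm.
d/2f = 1.27843; arctan(1.27843) ≈ 51.9671°, so α ≈ 103.9341°.

103.93°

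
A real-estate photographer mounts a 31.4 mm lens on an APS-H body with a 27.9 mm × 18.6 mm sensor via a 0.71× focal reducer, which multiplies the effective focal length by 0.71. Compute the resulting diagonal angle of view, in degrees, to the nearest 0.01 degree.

73.89°

Effective focal length f = 31.4 × 0.71 = 22.294 mm.
Sensor diagonal = √(27.9² + 18.6²) = √1124.3700 ≈ 33.5316 mm.
α = 2·arctan(33.532 / (2 × 22.294)) = 2·arctan(0.75203) ≈ 73.8887°.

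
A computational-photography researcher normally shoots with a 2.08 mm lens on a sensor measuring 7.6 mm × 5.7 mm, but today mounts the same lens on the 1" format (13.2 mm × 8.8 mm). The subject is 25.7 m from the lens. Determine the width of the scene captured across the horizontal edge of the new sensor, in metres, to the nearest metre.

163 m

The focal length stays 2.08 mm; the relevant sensor dimension is now w = 13.2 mm. Object distance dₒ = 25.7 m = 25700 mm.
Thin-lens field width W = w·(dₒ − f)/f = 13.2 × (25700 − 2.08)/2.08 ≈ 163082.954 mm = 163.083 m.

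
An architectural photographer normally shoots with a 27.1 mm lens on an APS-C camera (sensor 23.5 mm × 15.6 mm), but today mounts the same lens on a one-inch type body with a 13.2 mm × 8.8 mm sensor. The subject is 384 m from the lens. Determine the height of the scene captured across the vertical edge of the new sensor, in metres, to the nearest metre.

The focal length stays 27.1 mm; the relevant sensor dimension is now h = 8.8 mm. Object distance dₒ = 384 m = 384000 mm.
Thin-lens field height W = h·(dₒ − f)/f = 8.8 × (384000 − 27.1)/27.1 ≈ 124684.927 mm = 124.685 m.

125 m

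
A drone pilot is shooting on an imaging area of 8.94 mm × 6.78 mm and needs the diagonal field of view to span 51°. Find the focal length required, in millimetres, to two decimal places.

11.76 mm

Sensor diagonal = √(8.94² + 6.78²) = √125.8920 ≈ 11.2202 mm.
From α = 2·arctan(d/2f) we get f = d / (2·tan(α/2)).
With d = 11.2202 mm and α/2 = 25.5°, tan(α/2) ≈ 0.47698, so f ≈ 11.2202 / 0.95395 ≈ 11.7618 mm.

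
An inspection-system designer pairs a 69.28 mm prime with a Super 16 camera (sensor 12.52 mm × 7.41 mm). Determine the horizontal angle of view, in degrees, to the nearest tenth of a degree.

10.3°

Angle of view α = 2·arctan(w/2f) with w = 12.52 mm and f = 69.28 mm.
w/2f = 0.09036; arctan(0.09036) ≈ 5.1631°, so α ≈ 10.3262°.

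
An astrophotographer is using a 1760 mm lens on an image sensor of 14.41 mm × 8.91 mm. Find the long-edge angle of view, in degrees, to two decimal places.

Angle of view α = 2·arctan(w/2f) with w = 14.41 mm and f = 1760 mm.
w/2f = 0.00409; arctan(0.00409) ≈ 0.2346°, so α ≈ 0.4691°.

0.47°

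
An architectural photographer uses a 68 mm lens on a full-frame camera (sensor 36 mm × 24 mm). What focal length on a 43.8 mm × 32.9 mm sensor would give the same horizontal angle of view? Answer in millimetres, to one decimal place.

Equal angle of view means equal width/f ratio, so f₂ = f₁ · (width₂/width₁) = 68 × 43.8/36.
f₂ = 68 × 1.21667 ≈ 82.733 mm.

82.7 mm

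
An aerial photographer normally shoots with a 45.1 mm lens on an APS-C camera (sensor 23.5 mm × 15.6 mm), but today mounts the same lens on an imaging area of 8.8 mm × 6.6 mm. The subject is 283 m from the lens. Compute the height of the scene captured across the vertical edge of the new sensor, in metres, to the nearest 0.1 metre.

41.4 m

The focal length stays 45.1 mm; the relevant sensor dimension is now h = 6.6 mm. Object distance dₒ = 283 m = 283000 mm.
Thin-lens field height W = h·(dₒ − f)/f = 6.6 × (283000 − 45.1)/45.1 ≈ 41408.034 mm = 41.408 m.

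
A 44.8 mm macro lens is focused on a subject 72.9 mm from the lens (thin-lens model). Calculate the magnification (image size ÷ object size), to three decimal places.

Thin lens: 1/f = 1/dₒ + 1/dᵢ → 1/dᵢ = 1/44.8 − 1/72.9 = 0.0086040 mm⁻¹, so dᵢ ≈ 116.2249 mm.
Magnification m = dᵢ/dₒ = 116.2249/72.9 ≈ 1.59431.

1.594×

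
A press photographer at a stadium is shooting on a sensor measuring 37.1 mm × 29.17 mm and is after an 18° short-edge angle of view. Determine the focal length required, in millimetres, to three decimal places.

From α = 2·arctan(h/2f) we get f = h / (2·tan(α/2)).
With h = 29.17 mm and α/2 = 9°, tan(α/2) ≈ 0.15838, so f ≈ 29.17 / 0.31677 ≈ 92.0861 mm.

92.086 mm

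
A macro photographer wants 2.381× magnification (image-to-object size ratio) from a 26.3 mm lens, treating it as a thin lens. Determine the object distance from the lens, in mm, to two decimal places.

37.35 mm

With m = dᵢ/dₒ and 1/f = 1/dₒ + 1/dᵢ, substituting dᵢ = m·dₒ gives 1/f = (1 + 1/m)/dₒ, hence dₒ = f·(1 + 1/m).
dₒ = 26.3 × (1 + 1/2.381) = 26.3 × 1.41999 ≈ 37.346 mm.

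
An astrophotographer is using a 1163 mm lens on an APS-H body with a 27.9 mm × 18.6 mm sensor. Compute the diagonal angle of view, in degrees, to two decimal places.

Sensor diagonal = √(27.9² + 18.6²) = √1124.3700 ≈ 33.5316 mm.
Angle of view α = 2·arctan(d/2f) with d = 33.5316 mm and f = 1163 mm.
d/2f = 0.01442; arctan(0.01442) ≈ 0.8259°, so α ≈ 1.6518°.

1.65°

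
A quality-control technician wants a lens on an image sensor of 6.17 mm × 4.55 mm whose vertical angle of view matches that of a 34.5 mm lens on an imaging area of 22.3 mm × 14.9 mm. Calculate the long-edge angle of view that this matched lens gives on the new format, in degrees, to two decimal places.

32.64°

Equal vertical AOV ⇒ f₂ = f₁ · 4.55/14.9 = 34.5 × 0.30537 ≈ 10.5352 mm.
Long-edge AOV on the new format = 2·arctan(6.17 / (2 × 10.5352)) = 2·arctan(0.29283) ≈ 32.6429°.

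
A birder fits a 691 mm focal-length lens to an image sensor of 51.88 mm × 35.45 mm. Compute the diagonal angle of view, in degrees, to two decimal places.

5.21°

Sensor diagonal = √(51.88² + 35.45²) = √3948.2369 ≈ 62.8350 mm.
Angle of view α = 2·arctan(d/2f) with d = 62.8350 mm and f = 691 mm.
d/2f = 0.04547; arctan(0.04547) ≈ 2.6033°, so α ≈ 5.2065°.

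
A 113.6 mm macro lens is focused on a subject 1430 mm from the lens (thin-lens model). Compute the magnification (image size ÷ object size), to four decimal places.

Thin lens: 1/f = 1/dₒ + 1/dᵢ → 1/dᵢ = 1/113.6 − 1/1430 = 0.0081035 mm⁻¹, so dᵢ ≈ 123.4032 mm.
Magnification m = dᵢ/dₒ = 123.4032/1430 ≈ 0.08630.

0.0863×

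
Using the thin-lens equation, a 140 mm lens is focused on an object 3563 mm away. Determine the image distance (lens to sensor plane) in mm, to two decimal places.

145.73 mm

1/dᵢ = 1/f − 1/dₒ = 1/140 − 1/3563 = 0.0068622 mm⁻¹.
dᵢ = 1/0.0068622 ≈ 145.7260 mm.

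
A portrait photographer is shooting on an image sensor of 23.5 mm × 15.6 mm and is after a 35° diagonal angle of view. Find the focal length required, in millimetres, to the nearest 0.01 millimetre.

Sensor diagonal = √(23.5² + 15.6²) = √795.6100 ≈ 28.2066 mm.
From α = 2·arctan(d/2f) we get f = d / (2·tan(α/2)).
With d = 28.2066 mm and α/2 = 17.5°, tan(α/2) ≈ 0.31530, so f ≈ 28.2066 / 0.63060 ≈ 44.7299 mm.

44.73 mm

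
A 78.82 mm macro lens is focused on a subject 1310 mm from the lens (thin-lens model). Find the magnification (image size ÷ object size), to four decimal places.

0.0640×

Thin lens: 1/f = 1/dₒ + 1/dᵢ → 1/dᵢ = 1/78.82 − 1/1310 = 0.0119238 mm⁻¹, so dᵢ ≈ 83.8660 mm.
Magnification m = dᵢ/dₒ = 83.8660/1310 ≈ 0.06402.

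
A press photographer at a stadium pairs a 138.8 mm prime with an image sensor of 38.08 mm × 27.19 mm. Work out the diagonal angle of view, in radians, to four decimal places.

0.3340 rad

Sensor diagonal = √(38.08² + 27.19²) = √2189.3825 ≈ 46.7908 mm.
Angle of view α = 2·arctan(d/2f) with d = 46.7908 mm and f = 138.8 mm.
d/2f = 0.16855; arctan(0.16855) ≈ 0.1670 rad, so α ≈ 0.3340 rad.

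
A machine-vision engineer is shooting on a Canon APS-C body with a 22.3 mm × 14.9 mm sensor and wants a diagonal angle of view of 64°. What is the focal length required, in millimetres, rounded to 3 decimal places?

21.460 mm

Sensor diagonal = √(22.3² + 14.9²) = √719.3000 ≈ 26.8198 mm.
From α = 2·arctan(d/2f) we get f = d / (2·tan(α/2)).
With d = 26.8198 mm and α/2 = 32°, tan(α/2) ≈ 0.62487, so f ≈ 26.8198 / 1.24974 ≈ 21.4603 mm.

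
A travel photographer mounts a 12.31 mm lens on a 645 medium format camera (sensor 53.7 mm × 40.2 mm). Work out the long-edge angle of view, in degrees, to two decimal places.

130.74°

Angle of view α = 2·arctan(w/2f) with w = 53.7 mm and f = 12.31 mm.
w/2f = 2.18115; arctan(2.18115) ≈ 65.3698°, so α ≈ 130.7396°.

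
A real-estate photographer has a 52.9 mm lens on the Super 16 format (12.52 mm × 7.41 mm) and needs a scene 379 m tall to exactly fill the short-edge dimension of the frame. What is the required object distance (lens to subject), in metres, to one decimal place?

2705.7 m

W: 379 m = 379000 mm.
Magnification m = h/W = dᵢ/dₒ; combined with 1/f = 1/dₒ + 1/dᵢ this gives dₒ = f·(1 + W/h).
dₒ = 52.9 mm × (1 + 379000/7.41) = 52.9 × 51148.0985 ≈ 2705734.411 mm = 2705.73 m.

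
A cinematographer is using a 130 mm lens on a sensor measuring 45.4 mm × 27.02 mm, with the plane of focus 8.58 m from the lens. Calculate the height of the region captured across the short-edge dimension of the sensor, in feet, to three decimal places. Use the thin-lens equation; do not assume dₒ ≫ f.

dₒ: 8.58 m = 8580 mm.
Similar triangles through the lens centre give W/dₒ = h/dᵢ; with 1/f = 1/dₒ + 1/dᵢ this gives W = h·(dₒ − f)/f.
W = 27.02 mm × (8580 − 130) / 130 = 27.02 × 65.0000 ≈ 1756.300 mm = 1756.300/304.8 ft = 5.76214 ft.

5.762 ft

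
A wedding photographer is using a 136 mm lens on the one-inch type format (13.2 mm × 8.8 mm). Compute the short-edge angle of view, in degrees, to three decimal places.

Angle of view α = 2·arctan(h/2f) with h = 8.8 mm and f = 136 mm.
h/2f = 0.03235; arctan(0.03235) ≈ 1.8530°, so α ≈ 3.7061°.

3.706°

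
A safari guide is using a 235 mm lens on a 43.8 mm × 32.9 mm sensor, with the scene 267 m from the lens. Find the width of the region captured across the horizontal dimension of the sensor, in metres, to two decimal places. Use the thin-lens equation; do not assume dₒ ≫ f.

dₒ: 267 m = 267000 mm.
Similar triangles through the lens centre give W/dₒ = w/dᵢ; with 1/f = 1/dₒ + 1/dᵢ this gives W = w·(dₒ − f)/f.
W = 43.8 mm × (267000 − 235) / 235 = 43.8 × 1135.1702 ≈ 49720.455 mm = 49.7205 m.

49.72 m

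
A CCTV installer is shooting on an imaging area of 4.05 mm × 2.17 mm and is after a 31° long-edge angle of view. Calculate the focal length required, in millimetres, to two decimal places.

7.30 mm

From α = 2·arctan(w/2f) we get f = w / (2·tan(α/2)).
With w = 4.05 mm and α/2 = 15.5°, tan(α/2) ≈ 0.27732, so f ≈ 4.05 / 0.55465 ≈ 7.3019 mm.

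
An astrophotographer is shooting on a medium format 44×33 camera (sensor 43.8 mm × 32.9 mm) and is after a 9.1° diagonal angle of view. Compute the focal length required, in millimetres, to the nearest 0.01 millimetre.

344.18 mm

Sensor diagonal = √(43.8² + 32.9²) = √3000.8500 ≈ 54.7800 mm.
From α = 2·arctan(d/2f) we get f = d / (2·tan(α/2)).
With d = 54.7800 mm and α/2 = 4.55°, tan(α/2) ≈ 0.07958, so f ≈ 54.7800 / 0.15916 ≈ 344.1828 mm.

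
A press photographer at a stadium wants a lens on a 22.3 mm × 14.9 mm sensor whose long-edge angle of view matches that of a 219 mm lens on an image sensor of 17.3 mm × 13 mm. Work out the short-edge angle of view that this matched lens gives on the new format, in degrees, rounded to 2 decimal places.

3.02°

Equal long-edge AOV ⇒ f₂ = f₁ · 22.3/17.3 = 219 × 1.28902 ≈ 282.2948 mm.
Short-edge AOV on the new format = 2·arctan(14.9 / (2 × 282.2948)) = 2·arctan(0.02639) ≈ 3.0235°.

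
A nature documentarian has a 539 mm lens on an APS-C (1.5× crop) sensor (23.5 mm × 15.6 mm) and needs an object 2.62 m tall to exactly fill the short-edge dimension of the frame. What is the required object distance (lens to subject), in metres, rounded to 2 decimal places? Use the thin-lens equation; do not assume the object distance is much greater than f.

91.06 m

W: 2.62 m = 2620 mm.
Magnification m = h/W = dᵢ/dₒ; combined with 1/f = 1/dₒ + 1/dᵢ this gives dₒ = f·(1 + W/h).
dₒ = 539 mm × (1 + 2620/15.6) = 539 × 168.9487 ≈ 91063.359 mm = 91.0634 m.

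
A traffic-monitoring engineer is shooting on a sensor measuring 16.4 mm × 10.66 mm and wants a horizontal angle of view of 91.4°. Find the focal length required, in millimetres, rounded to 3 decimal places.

8.002 mm

From α = 2·arctan(w/2f) we get f = w / (2·tan(α/2)).
With w = 16.4 mm and α/2 = 45.7°, tan(α/2) ≈ 1.02474, so f ≈ 16.4 / 2.04948 ≈ 8.0020 mm.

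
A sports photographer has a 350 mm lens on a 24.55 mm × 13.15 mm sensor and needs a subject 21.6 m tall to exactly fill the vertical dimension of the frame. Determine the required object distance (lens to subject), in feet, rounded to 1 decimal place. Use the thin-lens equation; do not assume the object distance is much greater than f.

W: 21.6 m = 21600 mm.
Magnification m = h/W = dᵢ/dₒ; combined with 1/f = 1/dₒ + 1/dᵢ this gives dₒ = f·(1 + W/h).
dₒ = 350 mm × (1 + 21600/13.15) = 350 × 1643.5856 ≈ 575254.943 mm = 575254.943/304.8 ft = 1887.32 ft.

1887.3 ft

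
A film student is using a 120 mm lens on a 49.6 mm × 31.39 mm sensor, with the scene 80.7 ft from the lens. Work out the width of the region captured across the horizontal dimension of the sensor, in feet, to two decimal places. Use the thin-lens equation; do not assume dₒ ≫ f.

33.19 ft

dₒ: 80.7 ft × 304.8 mm/ft = 24597.36 mm.
Similar triangles through the lens centre give W/dₒ = w/dᵢ; with 1/f = 1/dₒ + 1/dᵢ this gives W = w·(dₒ − f)/f.
W = 49.6 mm × (24597.4 − 120) / 120 = 49.6 × 203.9780 ≈ 10117.308 mm = 10117.308/304.8 ft = 33.1933 ft.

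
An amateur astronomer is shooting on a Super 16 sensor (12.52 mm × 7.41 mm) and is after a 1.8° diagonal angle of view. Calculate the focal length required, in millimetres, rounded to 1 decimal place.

Sensor diagonal = √(12.52² + 7.41²) = √211.6585 ≈ 14.5485 mm.
From α = 2·arctan(d/2f) we get f = d / (2·tan(α/2)).
With d = 14.5485 mm and α/2 = 0.9°, tan(α/2) ≈ 0.01571, so f ≈ 14.5485 / 0.03142 ≈ 463.0547 mm.

463.1 mm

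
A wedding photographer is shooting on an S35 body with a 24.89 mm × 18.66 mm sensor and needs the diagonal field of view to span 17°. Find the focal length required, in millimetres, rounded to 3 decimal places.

Sensor diagonal = √(24.89² + 18.66²) = √967.7077 ≈ 31.1080 mm.
From α = 2·arctan(d/2f) we get f = d / (2·tan(α/2)).
With d = 31.1080 mm and α/2 = 8.5°, tan(α/2) ≈ 0.14945, so f ≈ 31.1080 / 0.29890 ≈ 104.0742 mm.

104.074 mm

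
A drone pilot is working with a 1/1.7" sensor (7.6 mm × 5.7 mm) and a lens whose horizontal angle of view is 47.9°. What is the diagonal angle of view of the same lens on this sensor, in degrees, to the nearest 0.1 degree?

From the horizontal AOV: f = 7.6 / (2·tan(23.95°)) = 7.6 / 0.88837 ≈ 8.5550 mm.
Sensor diagonal = √(7.6² + 5.7²) = √90.2500 ≈ 9.5000 mm.
Diagonal AOV = 2·arctan(9.5000 / (2 × 8.5550)) = 2·arctan(0.55523) ≈ 58.0806°.

58.1°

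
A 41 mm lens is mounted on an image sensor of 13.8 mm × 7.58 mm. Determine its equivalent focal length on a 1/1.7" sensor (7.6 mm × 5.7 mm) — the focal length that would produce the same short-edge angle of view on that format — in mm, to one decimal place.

Equal angle of view means equal height/f ratio, so f₂ = f₁ · (height₂/height₁) = 41 × 5.7/7.58.
f₂ = 41 × 0.75198 ≈ 30.831 mm.

30.8 mm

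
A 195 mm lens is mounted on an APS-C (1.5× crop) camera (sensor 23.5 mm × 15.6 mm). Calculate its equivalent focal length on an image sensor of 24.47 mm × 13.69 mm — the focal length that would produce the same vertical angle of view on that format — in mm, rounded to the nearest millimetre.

Equal angle of view means equal height/f ratio, so f₂ = f₁ · (height₂/height₁) = 195 × 13.69/15.6.
f₂ = 195 × 0.87756 ≈ 171.125 mm.

171 mm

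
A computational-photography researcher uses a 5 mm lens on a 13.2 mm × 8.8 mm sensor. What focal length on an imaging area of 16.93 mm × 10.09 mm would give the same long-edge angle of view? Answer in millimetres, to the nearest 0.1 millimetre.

6.4 mm

Equal angle of view means equal width/f ratio, so f₂ = f₁ · (width₂/width₁) = 5 × 16.93/13.2.
f₂ = 5 × 1.28258 ≈ 6.413 mm.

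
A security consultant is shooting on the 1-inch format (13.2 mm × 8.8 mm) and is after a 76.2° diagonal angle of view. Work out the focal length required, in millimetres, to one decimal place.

Sensor diagonal = √(13.2² + 8.8²) = √251.6800 ≈ 15.8644 mm.
From α = 2·arctan(d/2f) we get f = d / (2·tan(α/2)).
With d = 15.8644 mm and α/2 = 38.1°, tan(α/2) ≈ 0.78410, so f ≈ 15.8644 / 1.56820 ≈ 10.1163 mm.

10.1 mm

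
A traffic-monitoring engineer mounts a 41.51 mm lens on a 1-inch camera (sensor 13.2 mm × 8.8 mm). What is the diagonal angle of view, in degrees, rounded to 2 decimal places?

Sensor diagonal = √(13.2² + 8.8²) = √251.6800 ≈ 15.8644 mm.
Angle of view α = 2·arctan(d/2f) with d = 15.8644 mm and f = 41.51 mm.
d/2f = 0.19109; arctan(0.19109) ≈ 10.8183°, so α ≈ 21.6366°.

21.64°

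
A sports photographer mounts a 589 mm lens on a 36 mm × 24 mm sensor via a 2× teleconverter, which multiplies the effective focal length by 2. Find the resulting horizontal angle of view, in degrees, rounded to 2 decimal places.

1.75°

Effective focal length f = 589 × 2 = 1178 mm.
α = 2·arctan(36 / (2 × 1178)) = 2·arctan(0.01528) ≈ 1.7508°.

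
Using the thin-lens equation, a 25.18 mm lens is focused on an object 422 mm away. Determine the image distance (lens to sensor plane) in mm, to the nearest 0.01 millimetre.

1/dᵢ = 1/f − 1/dₒ = 1/25.18 − 1/422 = 0.0373444 mm⁻¹.
dᵢ = 1/0.0373444 ≈ 26.7778 mm.

26.78 mm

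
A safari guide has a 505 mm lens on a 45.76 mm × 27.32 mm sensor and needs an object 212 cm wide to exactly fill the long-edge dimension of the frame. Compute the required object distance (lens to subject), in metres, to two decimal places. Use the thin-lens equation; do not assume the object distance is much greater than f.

23.90 m

W: 212 cm = 2120 mm.
Magnification m = w/W = dᵢ/dₒ; combined with 1/f = 1/dₒ + 1/dᵢ this gives dₒ = f·(1 + W/w).
dₒ = 505 mm × (1 + 2120/45.76) = 505 × 47.3287 ≈ 23900.979 mm = 23.901 m.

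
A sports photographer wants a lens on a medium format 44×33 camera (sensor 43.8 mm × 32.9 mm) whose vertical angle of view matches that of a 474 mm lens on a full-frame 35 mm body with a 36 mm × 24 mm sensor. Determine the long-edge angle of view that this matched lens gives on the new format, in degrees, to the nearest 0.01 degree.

3.86°

Equal vertical AOV ⇒ f₂ = f₁ · 32.9/24 = 474 × 1.37083 ≈ 649.7750 mm.
Long-edge AOV on the new format = 2·arctan(43.8 / (2 × 649.7750)) = 2·arctan(0.03370) ≈ 3.8607°.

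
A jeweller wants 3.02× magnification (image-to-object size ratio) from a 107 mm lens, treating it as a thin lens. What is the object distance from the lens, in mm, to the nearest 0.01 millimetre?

With m = dᵢ/dₒ and 1/f = 1/dₒ + 1/dᵢ, substituting dᵢ = m·dₒ gives 1/f = (1 + 1/m)/dₒ, hence dₒ = f·(1 + 1/m).
dₒ = 107 × (1 + 1/3.02) = 107 × 1.33113 ≈ 142.430 mm.

142.43 mm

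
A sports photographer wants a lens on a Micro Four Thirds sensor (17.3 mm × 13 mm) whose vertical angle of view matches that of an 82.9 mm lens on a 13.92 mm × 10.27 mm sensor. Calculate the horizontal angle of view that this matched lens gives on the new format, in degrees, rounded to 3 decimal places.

9.425°

Equal vertical AOV ⇒ f₂ = f₁ · 13/10.27 = 82.9 × 1.26582 ≈ 104.9367 mm.
Horizontal AOV on the new format = 2·arctan(17.3 / (2 × 104.9367)) = 2·arctan(0.08243) ≈ 9.4245°.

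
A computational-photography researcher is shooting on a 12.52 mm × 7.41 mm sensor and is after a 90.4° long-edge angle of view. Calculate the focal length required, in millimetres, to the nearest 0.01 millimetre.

6.22 mm

From α = 2·arctan(w/2f) we get f = w / (2·tan(α/2)).
With w = 12.52 mm and α/2 = 45.2°, tan(α/2) ≈ 1.00701, so f ≈ 12.52 / 2.01401 ≈ 6.2164 mm.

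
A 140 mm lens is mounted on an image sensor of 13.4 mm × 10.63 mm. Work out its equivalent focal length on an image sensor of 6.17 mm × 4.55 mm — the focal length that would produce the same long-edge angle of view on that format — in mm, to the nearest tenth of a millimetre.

Equal angle of view means equal width/f ratio, so f₂ = f₁ · (width₂/width₁) = 140 × 6.17/13.4.
f₂ = 140 × 0.46045 ≈ 64.463 mm.

64.5 mm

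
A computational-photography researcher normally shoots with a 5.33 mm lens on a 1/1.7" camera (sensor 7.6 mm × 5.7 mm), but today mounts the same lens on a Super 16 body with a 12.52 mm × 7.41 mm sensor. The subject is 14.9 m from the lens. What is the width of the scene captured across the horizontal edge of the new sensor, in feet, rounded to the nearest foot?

115 ft

The focal length stays 5.33 mm; the relevant sensor dimension is now w = 12.52 mm. Object distance dₒ = 14.9 m = 14900 mm.
Thin-lens field width W = w·(dₒ − f)/f = 12.52 × (14900 − 5.33)/5.33 ≈ 34987.105 mm = 34987.105/304.8 ft = 114.787 ft.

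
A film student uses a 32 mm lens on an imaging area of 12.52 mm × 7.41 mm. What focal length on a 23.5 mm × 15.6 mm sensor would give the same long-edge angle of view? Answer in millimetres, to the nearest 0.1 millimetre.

60.1 mm

Equal angle of view means equal width/f ratio, so f₂ = f₁ · (width₂/width₁) = 32 × 23.5/12.52.
f₂ = 32 × 1.87700 ≈ 60.064 mm.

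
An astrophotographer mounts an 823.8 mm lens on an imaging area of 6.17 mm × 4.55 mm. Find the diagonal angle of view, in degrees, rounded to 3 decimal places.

0.533°

Sensor diagonal = √(6.17² + 4.55²) = √58.7714 ≈ 7.6663 mm.
Angle of view α = 2·arctan(d/2f) with d = 7.6663 mm and f = 823.8 mm.
d/2f = 0.00465; arctan(0.00465) ≈ 0.2666°, so α ≈ 0.5332°.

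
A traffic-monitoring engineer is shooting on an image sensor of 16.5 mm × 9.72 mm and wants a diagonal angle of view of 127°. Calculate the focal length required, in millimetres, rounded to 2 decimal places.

4.77 mm

Sensor diagonal = √(16.5² + 9.72²) = √366.7284 ≈ 19.1502 mm.
From α = 2·arctan(d/2f) we get f = d / (2·tan(α/2)).
With d = 19.1502 mm and α/2 = 63.5°, tan(α/2) ≈ 2.00569, so f ≈ 19.1502 / 4.01138 ≈ 4.7740 mm.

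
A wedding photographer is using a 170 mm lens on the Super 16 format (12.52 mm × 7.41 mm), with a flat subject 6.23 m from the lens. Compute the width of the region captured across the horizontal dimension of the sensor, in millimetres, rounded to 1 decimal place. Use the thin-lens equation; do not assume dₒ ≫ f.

dₒ: 6.23 m = 6230 mm.
Similar triangles through the lens centre give W/dₒ = w/dᵢ; with 1/f = 1/dₒ + 1/dᵢ this gives W = w·(dₒ − f)/f.
W = 12.52 mm × (6230 − 170) / 170 = 12.52 × 35.6471 ≈ 446.301 mm.

446.3 mm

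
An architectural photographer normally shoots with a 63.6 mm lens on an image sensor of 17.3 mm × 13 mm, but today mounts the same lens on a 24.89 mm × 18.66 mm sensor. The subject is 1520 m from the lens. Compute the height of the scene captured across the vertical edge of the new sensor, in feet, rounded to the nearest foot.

1463 ft

The focal length stays 63.6 mm; the relevant sensor dimension is now h = 18.66 mm. Object distance dₒ = 1520 m = 1.52e+06 mm.
Thin-lens field height W = h·(dₒ − f)/f = 18.66 × (1.52e+06 − 63.6)/63.6 ≈ 445943.604 mm = 445943.604/304.8 ft = 1463.07 ft.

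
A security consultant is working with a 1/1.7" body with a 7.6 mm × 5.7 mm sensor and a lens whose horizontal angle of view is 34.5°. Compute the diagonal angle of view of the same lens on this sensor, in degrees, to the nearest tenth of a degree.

From the horizontal AOV: f = 7.6 / (2·tan(17.25°)) = 7.6 / 0.62102 ≈ 12.2380 mm.
Sensor diagonal = √(7.6² + 5.7²) = √90.2500 ≈ 9.5000 mm.
Diagonal AOV = 2·arctan(9.5000 / (2 × 12.2380)) = 2·arctan(0.38814) ≈ 42.4260°.

42.4°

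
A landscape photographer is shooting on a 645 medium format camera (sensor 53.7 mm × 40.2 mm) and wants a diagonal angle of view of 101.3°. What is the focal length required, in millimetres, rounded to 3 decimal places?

Sensor diagonal = √(53.7² + 40.2²) = √4499.7300 ≈ 67.0800 mm.
From α = 2·arctan(d/2f) we get f = d / (2·tan(α/2)).
With d = 67.0800 mm and α/2 = 50.65°, tan(α/2) ≈ 1.21959, so f ≈ 67.0800 / 2.43918 ≈ 27.5011 mm.

27.501 mm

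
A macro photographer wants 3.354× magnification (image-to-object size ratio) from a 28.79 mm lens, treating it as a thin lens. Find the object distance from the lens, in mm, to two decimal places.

With m = dᵢ/dₒ and 1/f = 1/dₒ + 1/dᵢ, substituting dᵢ = m·dₒ gives 1/f = (1 + 1/m)/dₒ, hence dₒ = f·(1 + 1/m).
dₒ = 28.79 × (1 + 1/3.354) = 28.79 × 1.29815 ≈ 37.374 mm.

37.37 mm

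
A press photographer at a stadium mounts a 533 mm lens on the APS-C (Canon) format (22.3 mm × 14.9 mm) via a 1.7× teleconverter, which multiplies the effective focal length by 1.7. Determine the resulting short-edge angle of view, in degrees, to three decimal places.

Effective focal length f = 533 × 1.7 = 906.1 mm.
α = 2·arctan(14.9 / (2 × 906.1)) = 2·arctan(0.00822) ≈ 0.9422°.

0.942°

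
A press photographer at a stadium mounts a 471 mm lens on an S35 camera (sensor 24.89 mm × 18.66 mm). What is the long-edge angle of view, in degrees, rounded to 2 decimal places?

Angle of view α = 2·arctan(w/2f) with w = 24.89 mm and f = 471 mm.
w/2f = 0.02642; arctan(0.02642) ≈ 1.5135°, so α ≈ 3.0271°.

3.03°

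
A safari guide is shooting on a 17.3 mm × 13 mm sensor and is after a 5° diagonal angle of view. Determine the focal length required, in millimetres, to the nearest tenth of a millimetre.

247.8 mm

Sensor diagonal = √(17.3² + 13²) = √468.2900 ≈ 21.6400 mm.
From α = 2·arctan(d/2f) we get f = d / (2·tan(α/2)).
With d = 21.6400 mm and α/2 = 2.5°, tan(α/2) ≈ 0.04366, so f ≈ 21.6400 / 0.08732 ≈ 247.8188 mm.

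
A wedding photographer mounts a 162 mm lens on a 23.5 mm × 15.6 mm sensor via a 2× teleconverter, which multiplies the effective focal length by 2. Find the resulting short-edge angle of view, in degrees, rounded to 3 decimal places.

Effective focal length f = 162 × 2 = 324 mm.
α = 2·arctan(15.6 / (2 × 324)) = 2·arctan(0.02407) ≈ 2.7582°.

2.758°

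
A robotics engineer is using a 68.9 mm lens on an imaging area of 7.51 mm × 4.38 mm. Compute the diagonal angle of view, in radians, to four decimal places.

0.1260 rad

Sensor diagonal = √(7.51² + 4.38²) = √75.5845 ≈ 8.6939 mm.
Angle of view α = 2·arctan(d/2f) with d = 8.6939 mm and f = 68.9 mm.
d/2f = 0.06309; arctan(0.06309) ≈ 0.0630 rad, so α ≈ 0.1260 rad.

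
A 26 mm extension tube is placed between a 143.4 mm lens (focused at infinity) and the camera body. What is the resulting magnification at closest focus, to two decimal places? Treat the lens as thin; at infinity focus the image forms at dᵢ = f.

The tube moves the image plane from f to f + e, so dᵢ = 143.4 + 26 = 169.4 mm. Focus is achieved when 1/f = 1/dₒ + 1/dᵢ, giving dₒ = 1/(1/f − 1/(f+e)).
Magnification m = dᵢ/dₒ = (f+e)·(1/f − 1/(f+e)) = e/f = 26/143.4 ≈ 0.1813.

0.18×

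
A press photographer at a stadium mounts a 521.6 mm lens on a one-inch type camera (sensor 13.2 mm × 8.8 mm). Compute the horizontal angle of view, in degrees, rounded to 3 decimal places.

1.450°

Angle of view α = 2·arctan(w/2f) with w = 13.2 mm and f = 521.6 mm.
w/2f = 0.01265; arctan(0.01265) ≈ 0.7249°, so α ≈ 1.4499°.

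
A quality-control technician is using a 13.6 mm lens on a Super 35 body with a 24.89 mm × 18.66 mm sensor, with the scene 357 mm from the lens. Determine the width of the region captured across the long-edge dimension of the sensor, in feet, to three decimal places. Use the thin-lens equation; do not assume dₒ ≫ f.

Similar triangles through the lens centre give W/dₒ = w/dᵢ; with 1/f = 1/dₒ + 1/dᵢ this gives W = w·(dₒ − f)/f.
W = 24.89 mm × (357 − 13.6) / 13.6 = 24.89 × 25.2500 ≈ 628.472 mm = 628.472/304.8 ft = 2.06192 ft.

2.062 ft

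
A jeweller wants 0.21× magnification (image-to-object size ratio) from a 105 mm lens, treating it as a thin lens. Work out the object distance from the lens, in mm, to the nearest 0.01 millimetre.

With m = dᵢ/dₒ and 1/f = 1/dₒ + 1/dᵢ, substituting dᵢ = m·dₒ gives 1/f = (1 + 1/m)/dₒ, hence dₒ = f·(1 + 1/m).
dₒ = 105 × (1 + 1/0.21) = 105 × 5.76190 ≈ 605.000 mm.

605.00 mm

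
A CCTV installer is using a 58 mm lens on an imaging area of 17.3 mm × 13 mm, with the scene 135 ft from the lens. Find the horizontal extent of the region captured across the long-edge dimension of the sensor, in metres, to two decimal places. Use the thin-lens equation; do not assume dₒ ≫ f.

12.26 m

dₒ: 135 ft × 304.8 mm/ft = 41148.00 mm.
Similar triangles through the lens centre give W/dₒ = w/dᵢ; with 1/f = 1/dₒ + 1/dᵢ this gives W = w·(dₒ − f)/f.
W = 17.3 mm × (41148 − 58) / 58 = 17.3 × 708.4483 ≈ 12256.155 mm = 12.2562 m.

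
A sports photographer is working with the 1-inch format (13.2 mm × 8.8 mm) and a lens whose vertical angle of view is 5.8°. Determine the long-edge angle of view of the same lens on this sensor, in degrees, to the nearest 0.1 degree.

From the vertical AOV: f = 8.8 / (2·tan(2.9°)) = 8.8 / 0.10132 ≈ 86.8573 mm.
Long-edge AOV = 2·arctan(13.2 / (2 × 86.8573)) = 2·arctan(0.07599) ≈ 8.6907°.

8.7°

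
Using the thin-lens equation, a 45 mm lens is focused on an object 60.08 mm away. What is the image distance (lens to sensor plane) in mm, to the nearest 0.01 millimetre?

1/dᵢ = 1/f − 1/dₒ = 1/45 − 1/60.08 = 0.0055777 mm⁻¹.
dᵢ = 1/0.0055777 ≈ 179.2838 mm.

179.28 mm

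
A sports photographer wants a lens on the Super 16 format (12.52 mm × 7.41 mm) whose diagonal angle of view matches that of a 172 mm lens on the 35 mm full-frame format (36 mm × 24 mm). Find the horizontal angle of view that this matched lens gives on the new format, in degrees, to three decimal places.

12.355°

Sensor diagonal = √(36² + 24²) = √1872.0000 ≈ 43.2666 mm.
Sensor diagonal = √(12.52² + 7.41²) = √211.6585 ≈ 14.5485 mm.
Equal diagonal AOV ⇒ f₂ = f₁ · 14.5485/43.2666 = 172 × 0.33625 ≈ 57.8354 mm.
Horizontal AOV on the new format = 2·arctan(12.52 / (2 × 57.8354)) = 2·arctan(0.10824) ≈ 12.3551°.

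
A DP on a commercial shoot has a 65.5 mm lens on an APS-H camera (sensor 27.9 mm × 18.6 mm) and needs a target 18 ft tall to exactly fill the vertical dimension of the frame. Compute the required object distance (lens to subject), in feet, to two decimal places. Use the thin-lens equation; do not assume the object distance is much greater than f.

63.60 ft

W: 18 ft × 304.8 mm/ft = 5486.40 mm.
Magnification m = h/W = dᵢ/dₒ; combined with 1/f = 1/dₒ + 1/dᵢ this gives dₒ = f·(1 + W/h).
dₒ = 65.5 mm × (1 + 5486.4/18.6) = 65.5 × 295.9677 ≈ 19385.886 mm = 19385.886/304.8 ft = 63.602 ft.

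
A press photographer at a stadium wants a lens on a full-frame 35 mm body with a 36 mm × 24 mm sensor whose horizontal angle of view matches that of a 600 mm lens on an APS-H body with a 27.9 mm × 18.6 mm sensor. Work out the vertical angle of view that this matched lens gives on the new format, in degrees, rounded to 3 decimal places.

1.776°

Equal horizontal AOV ⇒ f₂ = f₁ · 36/27.9 = 600 × 1.29032 ≈ 774.1935 mm.
Vertical AOV on the new format = 2·arctan(24 / (2 × 774.1935)) = 2·arctan(0.01550) ≈ 1.7760°.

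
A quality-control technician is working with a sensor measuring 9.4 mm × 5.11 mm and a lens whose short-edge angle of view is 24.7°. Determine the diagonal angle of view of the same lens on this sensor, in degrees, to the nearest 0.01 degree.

49.26°

From the short-edge AOV: f = 5.11 / (2·tan(12.35°)) = 5.11 / 0.43790 ≈ 11.6694 mm.
Sensor diagonal = √(9.4² + 5.11²) = √114.4721 ≈ 10.6992 mm.
Diagonal AOV = 2·arctan(10.6992 / (2 × 11.6694)) = 2·arctan(0.45843) ≈ 49.2563°.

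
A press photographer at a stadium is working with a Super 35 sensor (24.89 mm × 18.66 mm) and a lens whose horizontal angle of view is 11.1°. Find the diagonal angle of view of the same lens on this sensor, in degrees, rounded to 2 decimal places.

13.85°

From the horizontal AOV: f = 24.89 / (2·tan(5.55°)) = 24.89 / 0.19434 ≈ 128.0747 mm.
Sensor diagonal = √(24.89² + 18.66²) = √967.7077 ≈ 31.1080 mm.
Diagonal AOV = 2·arctan(31.1080 / (2 × 128.0747)) = 2·arctan(0.12144) ≈ 13.8487°.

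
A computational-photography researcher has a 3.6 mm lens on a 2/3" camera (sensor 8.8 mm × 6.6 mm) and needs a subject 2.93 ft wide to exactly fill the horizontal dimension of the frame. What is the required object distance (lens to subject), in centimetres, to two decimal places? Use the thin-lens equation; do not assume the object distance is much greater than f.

W: 2.93 ft × 304.8 mm/ft = 893.06 mm.
Magnification m = w/W = dᵢ/dₒ; combined with 1/f = 1/dₒ + 1/dᵢ this gives dₒ = f·(1 + W/w).
dₒ = 3.6 mm × (1 + 893.064/8.8) = 3.6 × 102.4845 ≈ 368.944 mm = 36.8944 cm.

36.89 cm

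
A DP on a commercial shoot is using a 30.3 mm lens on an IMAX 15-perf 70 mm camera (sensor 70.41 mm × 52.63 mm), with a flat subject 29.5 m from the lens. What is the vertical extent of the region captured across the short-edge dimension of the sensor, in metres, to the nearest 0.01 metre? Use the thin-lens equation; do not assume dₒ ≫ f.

dₒ: 29.5 m = 29500 mm.
Similar triangles through the lens centre give W/dₒ = h/dᵢ; with 1/f = 1/dₒ + 1/dᵢ this gives W = h·(dₒ − f)/f.
W = 52.63 mm × (29500 − 30.3) / 30.3 = 52.63 × 972.5974 ≈ 51187.799 mm = 51.1878 m.

51.19 m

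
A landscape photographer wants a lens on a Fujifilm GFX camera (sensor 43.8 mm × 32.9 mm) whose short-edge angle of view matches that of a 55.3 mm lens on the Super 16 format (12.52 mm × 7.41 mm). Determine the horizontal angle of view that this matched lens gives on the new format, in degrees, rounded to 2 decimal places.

Equal short-edge AOV ⇒ f₂ = f₁ · 32.9/7.41 = 55.3 × 4.43995 ≈ 245.5290 mm.
Horizontal AOV on the new format = 2·arctan(43.8 / (2 × 245.5290)) = 2·arctan(0.08920) ≈ 10.1940°.

10.19°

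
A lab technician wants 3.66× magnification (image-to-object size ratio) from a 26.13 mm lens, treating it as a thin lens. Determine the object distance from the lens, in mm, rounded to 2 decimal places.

With m = dᵢ/dₒ and 1/f = 1/dₒ + 1/dᵢ, substituting dᵢ = m·dₒ gives 1/f = (1 + 1/m)/dₒ, hence dₒ = f·(1 + 1/m).
dₒ = 26.13 × (1 + 1/3.66) = 26.13 × 1.27322 ≈ 33.269 mm.

33.27 mm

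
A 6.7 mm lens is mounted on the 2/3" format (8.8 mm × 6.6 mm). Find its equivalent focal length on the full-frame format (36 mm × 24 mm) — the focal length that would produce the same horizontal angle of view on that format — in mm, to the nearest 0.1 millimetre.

27.4 mm

Equal angle of view means equal width/f ratio, so f₂ = f₁ · (width₂/width₁) = 6.7 × 36/8.8.
f₂ = 6.7 × 4.09091 ≈ 27.409 mm.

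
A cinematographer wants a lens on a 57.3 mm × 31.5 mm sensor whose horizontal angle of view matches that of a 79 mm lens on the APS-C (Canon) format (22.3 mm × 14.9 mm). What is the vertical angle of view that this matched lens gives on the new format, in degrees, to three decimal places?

8.873°

Equal horizontal AOV ⇒ f₂ = f₁ · 57.3/22.3 = 79 × 2.56951 ≈ 202.9910 mm.
Vertical AOV on the new format = 2·arctan(31.5 / (2 × 202.9910)) = 2·arctan(0.07759) ≈ 8.8733°.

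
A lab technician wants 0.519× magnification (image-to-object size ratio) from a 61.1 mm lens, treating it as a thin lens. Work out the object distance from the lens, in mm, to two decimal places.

178.83 mm

With m = dᵢ/dₒ and 1/f = 1/dₒ + 1/dᵢ, substituting dᵢ = m·dₒ gives 1/f = (1 + 1/m)/dₒ, hence dₒ = f·(1 + 1/m).
dₒ = 61.1 × (1 + 1/0.519) = 61.1 × 2.92678 ≈ 178.826 mm.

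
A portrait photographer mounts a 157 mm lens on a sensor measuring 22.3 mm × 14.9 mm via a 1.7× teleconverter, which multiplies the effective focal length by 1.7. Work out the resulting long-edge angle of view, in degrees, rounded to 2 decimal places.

4.78°

Effective focal length f = 157 × 1.7 = 266.9 mm.
α = 2·arctan(22.3 / (2 × 266.9)) = 2·arctan(0.04178) ≈ 4.7844°.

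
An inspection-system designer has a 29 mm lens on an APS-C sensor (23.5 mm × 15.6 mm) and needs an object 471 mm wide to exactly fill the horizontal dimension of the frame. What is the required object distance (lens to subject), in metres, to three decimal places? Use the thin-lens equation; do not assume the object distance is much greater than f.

Magnification m = w/W = dᵢ/dₒ; combined with 1/f = 1/dₒ + 1/dᵢ this gives dₒ = f·(1 + W/w).
dₒ = 29 mm × (1 + 471/23.5) = 29 × 21.0426 ≈ 610.234 mm = 0.610234 m.

0.610 m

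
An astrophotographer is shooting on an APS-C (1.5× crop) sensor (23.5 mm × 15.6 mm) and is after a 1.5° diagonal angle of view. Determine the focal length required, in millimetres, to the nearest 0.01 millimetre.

Sensor diagonal = √(23.5² + 15.6²) = √795.6100 ≈ 28.2066 mm.
From α = 2·arctan(d/2f) we get f = d / (2·tan(α/2)).
With d = 28.2066 mm and α/2 = 0.75°, tan(α/2) ≈ 0.01309, so f ≈ 28.2066 / 0.02618 ≈ 1077.3497 mm.

1077.35 mm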